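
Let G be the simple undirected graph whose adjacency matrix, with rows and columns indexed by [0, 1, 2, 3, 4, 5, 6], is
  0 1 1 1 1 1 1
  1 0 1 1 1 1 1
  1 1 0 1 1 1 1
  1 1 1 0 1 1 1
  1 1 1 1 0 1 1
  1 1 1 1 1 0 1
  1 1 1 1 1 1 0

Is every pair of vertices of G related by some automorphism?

All 7 vertices are pairwise adjacent: G = K_7. Any permutation of the 7 vertices preserves K_7, so Aut(K_7) = S_7 of order 7! = 5040. This group acts transitively on the 7 vertices.

Yes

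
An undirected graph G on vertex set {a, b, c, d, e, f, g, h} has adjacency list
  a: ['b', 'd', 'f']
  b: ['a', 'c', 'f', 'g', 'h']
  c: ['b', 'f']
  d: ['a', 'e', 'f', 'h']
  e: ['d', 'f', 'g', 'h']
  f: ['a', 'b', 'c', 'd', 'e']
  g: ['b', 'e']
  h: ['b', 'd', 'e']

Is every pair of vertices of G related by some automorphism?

No

Automorphisms preserve degree, but G has vertices of degree 2 and vertices of degree 5; no automorphism maps one to the other, so G is not vertex-transitive.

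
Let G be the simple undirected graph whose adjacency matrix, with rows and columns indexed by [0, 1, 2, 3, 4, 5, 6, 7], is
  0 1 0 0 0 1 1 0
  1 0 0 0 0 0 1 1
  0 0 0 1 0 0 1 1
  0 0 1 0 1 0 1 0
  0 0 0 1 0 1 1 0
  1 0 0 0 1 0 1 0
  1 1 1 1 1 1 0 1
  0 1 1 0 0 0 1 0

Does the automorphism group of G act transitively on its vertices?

Vertex 6 is the only vertex of degree 7, so every automorphism fixes it; G is not vertex-transitive.

No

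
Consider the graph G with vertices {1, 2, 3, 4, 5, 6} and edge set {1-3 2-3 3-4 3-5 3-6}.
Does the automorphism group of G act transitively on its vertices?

Vertex 3 is the only vertex of degree 5, so every automorphism fixes it; G is not vertex-transitive.

No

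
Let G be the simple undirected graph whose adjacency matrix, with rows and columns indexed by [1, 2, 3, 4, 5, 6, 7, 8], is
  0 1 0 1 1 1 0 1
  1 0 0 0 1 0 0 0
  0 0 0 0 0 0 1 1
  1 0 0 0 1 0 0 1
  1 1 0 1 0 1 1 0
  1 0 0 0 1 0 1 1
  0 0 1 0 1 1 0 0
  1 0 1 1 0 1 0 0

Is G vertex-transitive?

Automorphisms preserve degree, but G has vertices of degree 2 and vertices of degree 5; no automorphism maps one to the other, so G is not vertex-transitive.

No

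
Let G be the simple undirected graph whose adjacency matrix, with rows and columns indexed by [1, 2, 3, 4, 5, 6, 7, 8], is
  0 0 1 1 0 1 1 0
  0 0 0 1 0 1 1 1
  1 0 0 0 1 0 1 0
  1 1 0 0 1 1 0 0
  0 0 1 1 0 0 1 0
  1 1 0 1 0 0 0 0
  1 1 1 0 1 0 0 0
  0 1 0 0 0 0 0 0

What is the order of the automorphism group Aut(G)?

1

The degree sequence is [4, 4, 3, 4, 3, 3, 4, 1]. Checking the degree-preserving permutations of the vertex set shows that none except the identity preserves every edge, so Aut(G) is trivial.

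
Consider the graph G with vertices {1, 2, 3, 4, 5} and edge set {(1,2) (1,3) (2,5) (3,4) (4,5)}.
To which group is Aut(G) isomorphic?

Every vertex has degree 2 and the graph is connected, so G is the 5-cycle C_5. C_5 has 5 rotations and 5 reflections, so Aut(C_5) ≅ D_5 of order 10.

the dihedral group of order 10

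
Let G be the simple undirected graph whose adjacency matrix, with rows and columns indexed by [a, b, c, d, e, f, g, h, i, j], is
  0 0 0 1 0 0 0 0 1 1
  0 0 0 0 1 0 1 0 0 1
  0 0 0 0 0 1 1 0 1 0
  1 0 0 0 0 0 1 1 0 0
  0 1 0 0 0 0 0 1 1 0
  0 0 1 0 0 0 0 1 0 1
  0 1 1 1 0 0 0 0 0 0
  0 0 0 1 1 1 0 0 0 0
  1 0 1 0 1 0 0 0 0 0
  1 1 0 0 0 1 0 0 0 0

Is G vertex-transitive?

G is 3-regular on 10 vertices with no triangles and no 4-cycles (girth 5): this is the Petersen graph. It is a classical fact that the Petersen graph has automorphism group S_5 (order 120), arising from its description as the Kneser graph K(5,2). Under this action every vertex can be carried to every other, so G is vertex-transitive.

Yes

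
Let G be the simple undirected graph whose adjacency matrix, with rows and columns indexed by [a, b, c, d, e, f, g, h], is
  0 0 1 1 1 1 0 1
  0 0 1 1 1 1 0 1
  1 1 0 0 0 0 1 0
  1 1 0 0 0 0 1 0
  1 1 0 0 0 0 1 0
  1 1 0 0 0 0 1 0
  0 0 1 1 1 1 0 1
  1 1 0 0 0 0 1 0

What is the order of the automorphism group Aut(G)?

720

The vertices split by degree into {a, b, g} (degree 5) and {c, d, e, f, h} (degree 3); every edge runs between the two parts, so G is the complete bipartite graph K_{3,5}. The parts have unequal sizes, so no automorphism swaps them; each part is permuted independently, giving S_3 × S_5 of order 3!·5! = 720.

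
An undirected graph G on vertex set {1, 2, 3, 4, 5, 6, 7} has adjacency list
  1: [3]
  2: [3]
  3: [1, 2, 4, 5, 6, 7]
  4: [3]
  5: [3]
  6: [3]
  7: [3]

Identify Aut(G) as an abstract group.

the symmetric group on 6 letters

Vertex 3 has degree 6 and every other vertex has degree 1, so G is the star K_{1,6} with centre 3. The 6 leaves are pairwise interchangeable while the centre is fixed, giving Aut(G) = S_6.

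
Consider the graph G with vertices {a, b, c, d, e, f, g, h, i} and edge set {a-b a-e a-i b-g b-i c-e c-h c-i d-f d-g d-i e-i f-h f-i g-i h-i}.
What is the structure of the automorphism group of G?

Vertex i is the unique vertex of degree 8; the remaining 8 vertices each have degree 3 and induce a cycle, so G is the wheel on 9 vertices with hub i. Every automorphism fixes the hub and acts on the rim 8-cycle, so Aut(G) ≅ Aut(C_8) = D_8 of order 16.

the dihedral group of order 16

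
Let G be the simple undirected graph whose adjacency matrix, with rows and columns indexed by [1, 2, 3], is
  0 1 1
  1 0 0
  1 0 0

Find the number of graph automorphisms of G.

2

The degree sequence is [2, 1, 1]; the two degree-1 vertices 2 and 3 are the ends of a path, so G = P_3. A path has exactly one nontrivial symmetry — reversal — giving Aut(G) of order 2.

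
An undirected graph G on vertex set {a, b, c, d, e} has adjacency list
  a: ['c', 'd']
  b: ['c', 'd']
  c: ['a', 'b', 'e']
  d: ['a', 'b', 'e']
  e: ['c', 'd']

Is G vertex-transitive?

No

Automorphisms preserve degree, but G has vertices of degree 2 and vertices of degree 3; no automorphism maps one to the other, so G is not vertex-transitive.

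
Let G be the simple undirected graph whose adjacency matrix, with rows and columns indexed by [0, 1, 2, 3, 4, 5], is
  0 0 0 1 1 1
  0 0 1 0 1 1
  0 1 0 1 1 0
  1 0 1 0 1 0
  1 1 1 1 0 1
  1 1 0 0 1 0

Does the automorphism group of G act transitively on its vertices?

No

Vertex 4 is the only vertex of degree 5, so every automorphism fixes it; G is not vertex-transitive.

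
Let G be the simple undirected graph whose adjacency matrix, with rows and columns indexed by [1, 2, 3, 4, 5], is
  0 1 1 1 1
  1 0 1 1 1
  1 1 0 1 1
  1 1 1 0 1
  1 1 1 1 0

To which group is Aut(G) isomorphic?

Every vertex has degree 4, so G is the complete graph K_5. Every bijection on the vertex set is an automorphism of K_5; hence Aut(K_5) ≅ S_5, order 120.

S_5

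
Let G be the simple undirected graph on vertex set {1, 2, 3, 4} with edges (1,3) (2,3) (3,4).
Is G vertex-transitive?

No

Vertex 3 is the only vertex of degree 3, so every automorphism fixes it; G is not vertex-transitive.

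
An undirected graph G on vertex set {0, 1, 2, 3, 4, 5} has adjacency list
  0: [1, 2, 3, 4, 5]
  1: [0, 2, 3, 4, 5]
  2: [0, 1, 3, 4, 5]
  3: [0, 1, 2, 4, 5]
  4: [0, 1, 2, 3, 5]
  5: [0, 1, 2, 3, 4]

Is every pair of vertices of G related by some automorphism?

Yes

All 6 vertices are pairwise adjacent: G = K_6. Every bijection on the vertex set is an automorphism of K_6; hence Aut(K_6) ≅ S_6, order 720. Under this action every vertex can be carried to every other, so G is vertex-transitive.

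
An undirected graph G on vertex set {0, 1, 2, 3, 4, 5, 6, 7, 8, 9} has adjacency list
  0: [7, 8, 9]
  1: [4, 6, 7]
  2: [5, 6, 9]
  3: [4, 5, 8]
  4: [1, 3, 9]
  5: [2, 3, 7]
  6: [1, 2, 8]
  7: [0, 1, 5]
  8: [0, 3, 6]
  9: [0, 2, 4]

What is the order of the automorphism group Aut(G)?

120

G is 3-regular on 10 vertices with no triangles and no 4-cycles (girth 5): this is the Petersen graph. Viewing the Petersen graph as the Kneser graph K(5,2) — vertices are 2-subsets of {1,…,5}, edges join disjoint pairs — its automorphisms are exactly the permutations of the 5-element set, so Aut ≅ S_5 of order 120.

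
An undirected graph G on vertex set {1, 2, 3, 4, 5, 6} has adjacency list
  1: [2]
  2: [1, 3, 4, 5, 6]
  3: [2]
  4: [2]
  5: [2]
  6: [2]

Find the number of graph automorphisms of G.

Vertex 2 has degree 5 and every other vertex has degree 1, so G is the star K_{1,5} with centre 2. The 5 leaves are pairwise interchangeable while the centre is fixed, giving Aut(G) = S_5.

120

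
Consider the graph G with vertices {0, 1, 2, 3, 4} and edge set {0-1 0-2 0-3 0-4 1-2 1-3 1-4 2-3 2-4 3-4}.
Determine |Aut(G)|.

Every vertex has degree 4, so G is the complete graph K_5. Any permutation of the 5 vertices preserves K_5, so Aut(K_5) = S_5 of order 5! = 120.

120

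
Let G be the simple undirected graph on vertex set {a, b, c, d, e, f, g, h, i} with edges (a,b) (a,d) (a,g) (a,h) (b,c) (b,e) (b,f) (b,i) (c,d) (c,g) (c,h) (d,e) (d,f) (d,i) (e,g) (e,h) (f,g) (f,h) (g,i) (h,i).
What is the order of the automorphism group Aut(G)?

2880

The vertices split by degree into {b, d, g, h} (degree 5) and {a, c, e, f, i} (degree 4); every edge runs between the two parts, so G is the complete bipartite graph K_{4,5}. Automorphisms preserve the bipartition setwise (since the parts differ in size) and act as S_4 × S_5 within it; |Aut| = 2880.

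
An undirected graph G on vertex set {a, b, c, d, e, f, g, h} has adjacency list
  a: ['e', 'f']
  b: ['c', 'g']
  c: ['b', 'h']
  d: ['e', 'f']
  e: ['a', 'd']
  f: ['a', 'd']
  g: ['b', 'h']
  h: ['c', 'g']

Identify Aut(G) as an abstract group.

G has two connected components, {b, c, g, h} and {a, d, e, f}; each is 2-regular, so G = C_4 ⊔ C_4. Aut of a disjoint union of two copies of C_4 is the wreath product D_4 ≀ Z_2, of order 2·8² = 128.

(D_4 × D_4) ⋊ Z_2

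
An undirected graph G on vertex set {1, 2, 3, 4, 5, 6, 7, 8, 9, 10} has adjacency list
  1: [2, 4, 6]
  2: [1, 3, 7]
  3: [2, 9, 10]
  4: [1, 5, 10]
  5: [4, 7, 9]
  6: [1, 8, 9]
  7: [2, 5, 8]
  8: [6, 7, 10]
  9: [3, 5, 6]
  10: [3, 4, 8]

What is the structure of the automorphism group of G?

S_5

G is 3-regular on 10 vertices with no triangles and no 4-cycles (girth 5): this is the Petersen graph. Viewing the Petersen graph as the Kneser graph K(5,2) — vertices are 2-subsets of {1,…,5}, edges join disjoint pairs — its automorphisms are exactly the permutations of the 5-element set, so Aut ≅ S_5 of order 120.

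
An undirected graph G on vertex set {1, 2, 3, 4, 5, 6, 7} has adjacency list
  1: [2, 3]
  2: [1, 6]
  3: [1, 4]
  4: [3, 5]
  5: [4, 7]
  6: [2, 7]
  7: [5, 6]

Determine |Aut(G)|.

14

Every vertex has degree 2 and the graph is connected, so G is the 7-cycle C_7. C_7 has 7 rotations and 7 reflections, so Aut(C_7) ≅ D_7 of order 14.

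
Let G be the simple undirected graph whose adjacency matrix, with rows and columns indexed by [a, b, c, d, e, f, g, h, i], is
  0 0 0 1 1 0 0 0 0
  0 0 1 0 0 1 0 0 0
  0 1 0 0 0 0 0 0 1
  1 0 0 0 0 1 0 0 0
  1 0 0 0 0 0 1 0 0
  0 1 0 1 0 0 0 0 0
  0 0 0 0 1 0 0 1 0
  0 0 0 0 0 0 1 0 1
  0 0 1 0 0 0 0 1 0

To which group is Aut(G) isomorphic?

the dihedral group of order 18

G is 2-regular and connected on 9 vertices, i.e. the cycle C_9. The automorphisms of the 9-cycle are exactly the symmetries of a regular 9-gon: the dihedral group D_9, |D_9| = 18.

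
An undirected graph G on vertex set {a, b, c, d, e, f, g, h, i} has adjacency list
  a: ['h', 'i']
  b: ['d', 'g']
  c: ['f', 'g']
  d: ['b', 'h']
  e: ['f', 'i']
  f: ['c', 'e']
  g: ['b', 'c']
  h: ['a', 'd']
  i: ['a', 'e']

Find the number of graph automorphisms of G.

18

Every vertex has degree 2 and the graph is connected, so G is the 9-cycle C_9. C_9 has 9 rotations and 9 reflections, so Aut(C_9) ≅ D_9 of order 18.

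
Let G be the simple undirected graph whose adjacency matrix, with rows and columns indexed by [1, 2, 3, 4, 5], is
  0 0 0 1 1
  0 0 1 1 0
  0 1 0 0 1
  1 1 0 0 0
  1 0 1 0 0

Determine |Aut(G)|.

Every vertex has degree 2 and the graph is connected, so G is the 5-cycle C_5. C_5 has 5 rotations and 5 reflections, so Aut(C_5) ≅ D_5 of order 10.

10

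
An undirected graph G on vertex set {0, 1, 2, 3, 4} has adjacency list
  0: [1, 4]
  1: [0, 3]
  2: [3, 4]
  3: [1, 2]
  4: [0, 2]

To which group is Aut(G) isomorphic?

Every vertex has degree 2 and the graph is connected, so G is the 5-cycle C_5. C_5 has 5 rotations and 5 reflections, so Aut(C_5) ≅ D_5 of order 10.

the dihedral group of order 10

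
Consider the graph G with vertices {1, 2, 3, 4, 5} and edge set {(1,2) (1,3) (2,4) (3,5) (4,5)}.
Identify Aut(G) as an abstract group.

G is 2-regular and connected on 5 vertices, i.e. the cycle C_5. The automorphisms of the 5-cycle are exactly the symmetries of a regular 5-gon: the dihedral group D_5, |D_5| = 10.

D_5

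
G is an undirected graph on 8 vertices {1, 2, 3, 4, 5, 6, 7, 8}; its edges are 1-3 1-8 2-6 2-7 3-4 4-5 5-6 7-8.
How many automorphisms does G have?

Every vertex has degree 2 and the graph is connected, so G is the 8-cycle C_8. C_8 has 8 rotations and 8 reflections, so Aut(C_8) ≅ D_8 of order 16.

16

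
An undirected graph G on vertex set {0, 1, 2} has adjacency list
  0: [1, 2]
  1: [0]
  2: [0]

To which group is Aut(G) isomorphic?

The degree sequence is [2, 1, 1]; the two degree-1 vertices 1 and 2 are the ends of a path, so G = P_3. A path has exactly one nontrivial symmetry — reversal — giving Aut(G) of order 2.

Z_2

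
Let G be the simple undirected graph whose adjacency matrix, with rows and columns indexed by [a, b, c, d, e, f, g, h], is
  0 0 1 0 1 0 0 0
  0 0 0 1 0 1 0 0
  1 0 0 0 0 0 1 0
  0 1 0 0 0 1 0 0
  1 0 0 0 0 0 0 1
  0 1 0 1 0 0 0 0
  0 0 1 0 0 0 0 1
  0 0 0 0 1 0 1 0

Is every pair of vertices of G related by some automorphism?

G has two connected components, {a, c, e, g, h} and {b, d, f}; each is 2-regular, so G = C_5 ⊔ C_3. The orbit of a under Aut(G) is {a, c, e, g, h}, which does not contain b, so G is not vertex-transitive.

No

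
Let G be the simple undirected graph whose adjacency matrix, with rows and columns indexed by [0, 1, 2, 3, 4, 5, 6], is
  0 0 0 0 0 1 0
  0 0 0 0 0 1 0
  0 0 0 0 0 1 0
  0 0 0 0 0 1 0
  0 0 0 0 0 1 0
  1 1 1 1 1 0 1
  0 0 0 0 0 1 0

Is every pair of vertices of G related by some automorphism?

Vertex 5 is the only vertex of degree 6, so every automorphism fixes it; G is not vertex-transitive.

No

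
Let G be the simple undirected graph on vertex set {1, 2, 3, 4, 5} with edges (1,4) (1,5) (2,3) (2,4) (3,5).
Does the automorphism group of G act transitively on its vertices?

Every vertex has degree 2 and the graph is connected, so G is the 5-cycle C_5. The automorphisms of the 5-cycle are exactly the symmetries of a regular 5-gon: the dihedral group D_5, |D_5| = 10. This group acts transitively on the 5 vertices.

Yes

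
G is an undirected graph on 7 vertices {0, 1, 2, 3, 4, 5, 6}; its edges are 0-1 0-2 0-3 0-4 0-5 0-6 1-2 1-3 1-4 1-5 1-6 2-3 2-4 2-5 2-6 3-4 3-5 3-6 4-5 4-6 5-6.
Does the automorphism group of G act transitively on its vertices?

Every vertex has degree 6, so G is the complete graph K_7. Every bijection on the vertex set is an automorphism of K_7; hence Aut(K_7) ≅ S_7, order 5040. This group acts transitively on the 7 vertices.

Yes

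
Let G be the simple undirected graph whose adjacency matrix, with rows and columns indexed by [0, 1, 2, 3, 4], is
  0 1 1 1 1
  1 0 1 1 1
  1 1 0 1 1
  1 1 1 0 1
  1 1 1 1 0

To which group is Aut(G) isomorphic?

All 5 vertices are pairwise adjacent: G = K_5. Any permutation of the 5 vertices preserves K_5, so Aut(K_5) = S_5 of order 5! = 120.

S_5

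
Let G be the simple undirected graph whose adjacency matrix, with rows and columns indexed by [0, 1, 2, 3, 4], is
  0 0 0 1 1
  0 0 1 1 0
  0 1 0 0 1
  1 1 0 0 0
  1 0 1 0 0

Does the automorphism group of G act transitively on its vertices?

Every vertex has degree 2 and the graph is connected, so G is the 5-cycle C_5. The automorphisms of the 5-cycle are exactly the symmetries of a regular 5-gon: the dihedral group D_5, |D_5| = 10. Under this action every vertex can be carried to every other, so G is vertex-transitive.

Yes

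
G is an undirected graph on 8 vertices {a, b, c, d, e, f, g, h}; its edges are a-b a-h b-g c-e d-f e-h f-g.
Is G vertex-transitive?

No

Automorphisms preserve degree, but G has vertices of degree 1 and vertices of degree 2; no automorphism maps one to the other, so G is not vertex-transitive.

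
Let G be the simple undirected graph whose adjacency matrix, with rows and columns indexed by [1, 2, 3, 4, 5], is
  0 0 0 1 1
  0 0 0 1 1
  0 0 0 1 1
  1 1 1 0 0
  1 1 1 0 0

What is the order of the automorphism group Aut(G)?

12

The vertices split by degree into {4, 5} (degree 3) and {1, 2, 3} (degree 2); every edge runs between the two parts, so G is the complete bipartite graph K_{2,3}. The parts have unequal sizes, so no automorphism swaps them; each part is permuted independently, giving S_3 × S_2 of order 3!·2! = 12.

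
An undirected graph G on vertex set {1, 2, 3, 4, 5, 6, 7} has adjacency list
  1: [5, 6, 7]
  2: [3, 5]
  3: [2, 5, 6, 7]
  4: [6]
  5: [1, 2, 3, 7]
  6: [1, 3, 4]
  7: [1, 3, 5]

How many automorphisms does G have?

The degree sequence is [3, 2, 4, 1, 4, 3, 3]. Checking the degree-preserving permutations of the vertex set shows that none except the identity preserves every edge, so Aut(G) is trivial.

1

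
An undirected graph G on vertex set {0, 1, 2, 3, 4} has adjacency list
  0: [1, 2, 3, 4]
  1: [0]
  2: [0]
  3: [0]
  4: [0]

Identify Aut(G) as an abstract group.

S_4

Vertex 0 has degree 4 and every other vertex has degree 1, so G is the star K_{1,4} with centre 0. The 4 leaves are pairwise interchangeable while the centre is fixed, giving Aut(G) = S_4.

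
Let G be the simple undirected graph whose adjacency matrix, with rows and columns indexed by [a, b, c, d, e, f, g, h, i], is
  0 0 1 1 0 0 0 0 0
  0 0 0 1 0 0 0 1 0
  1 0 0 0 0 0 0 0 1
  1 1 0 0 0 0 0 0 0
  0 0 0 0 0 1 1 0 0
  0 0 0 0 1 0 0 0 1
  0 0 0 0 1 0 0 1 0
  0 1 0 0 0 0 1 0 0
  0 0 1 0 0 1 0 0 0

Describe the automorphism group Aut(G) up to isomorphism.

the dihedral group of order 18

G is 2-regular and connected on 9 vertices, i.e. the cycle C_9. The automorphisms of the 9-cycle are exactly the symmetries of a regular 9-gon: the dihedral group D_9, |D_9| = 18.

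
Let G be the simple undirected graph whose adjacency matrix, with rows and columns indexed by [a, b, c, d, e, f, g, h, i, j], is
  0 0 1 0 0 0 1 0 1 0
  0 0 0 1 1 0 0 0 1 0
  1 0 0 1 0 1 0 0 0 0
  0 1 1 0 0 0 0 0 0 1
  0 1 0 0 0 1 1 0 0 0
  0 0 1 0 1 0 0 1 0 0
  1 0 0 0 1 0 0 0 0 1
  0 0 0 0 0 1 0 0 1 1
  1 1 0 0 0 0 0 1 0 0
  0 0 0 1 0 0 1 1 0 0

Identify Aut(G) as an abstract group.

G is 3-regular on 10 vertices with no triangles and no 4-cycles (girth 5): this is the Petersen graph. Viewing the Petersen graph as the Kneser graph K(5,2) — vertices are 2-subsets of {1,…,5}, edges join disjoint pairs — its automorphisms are exactly the permutations of the 5-element set, so Aut ≅ S_5 of order 120.

the symmetric group S_5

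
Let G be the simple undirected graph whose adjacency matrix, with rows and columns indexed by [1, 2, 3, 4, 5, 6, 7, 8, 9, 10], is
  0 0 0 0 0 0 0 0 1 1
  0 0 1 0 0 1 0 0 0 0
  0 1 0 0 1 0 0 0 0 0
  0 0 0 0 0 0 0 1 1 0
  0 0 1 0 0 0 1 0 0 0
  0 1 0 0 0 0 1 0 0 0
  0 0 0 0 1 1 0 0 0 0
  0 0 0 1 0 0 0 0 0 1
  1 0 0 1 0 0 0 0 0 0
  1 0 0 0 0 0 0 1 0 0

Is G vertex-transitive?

Yes

G has two connected components, {2, 3, 5, 6, 7} and {1, 4, 8, 9, 10}; each is 2-regular, so G = C_5 ⊔ C_5. Aut of a disjoint union of two copies of C_5 is the wreath product D_5 ≀ Z_2, of order 2·10² = 200. This group acts transitively on the 10 vertices.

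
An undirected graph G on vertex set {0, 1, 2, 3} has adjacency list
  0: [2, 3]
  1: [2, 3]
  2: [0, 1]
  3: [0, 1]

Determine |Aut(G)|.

8

Every vertex has degree 2 and the graph is connected, so G is the 4-cycle C_4. C_4 has 4 rotations and 4 reflections, so Aut(C_4) ≅ D_4 of order 8.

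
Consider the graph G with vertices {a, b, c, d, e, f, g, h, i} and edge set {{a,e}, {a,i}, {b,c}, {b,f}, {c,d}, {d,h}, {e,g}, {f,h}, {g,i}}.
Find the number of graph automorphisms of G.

80

G has two connected components, {b, c, d, f, h} and {a, e, g, i}; each is 2-regular, so G = C_5 ⊔ C_4. No automorphism exchanges components of different sizes, hence Aut(G) is the direct product D_5 × D_4, order 80.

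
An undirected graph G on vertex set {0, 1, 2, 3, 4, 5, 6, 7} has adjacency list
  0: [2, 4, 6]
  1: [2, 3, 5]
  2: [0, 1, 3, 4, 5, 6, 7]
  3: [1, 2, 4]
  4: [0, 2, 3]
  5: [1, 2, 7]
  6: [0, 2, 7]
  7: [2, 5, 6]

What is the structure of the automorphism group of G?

Vertex 2 is the unique vertex of degree 7; the remaining 7 vertices each have degree 3 and induce a cycle, so G is the wheel on 8 vertices with hub 2. Every automorphism fixes the hub and acts on the rim 7-cycle, so Aut(G) ≅ Aut(C_7) = D_7 of order 14.

D_7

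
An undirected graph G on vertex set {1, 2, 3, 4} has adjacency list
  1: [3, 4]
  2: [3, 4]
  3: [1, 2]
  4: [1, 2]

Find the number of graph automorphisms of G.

8

G is 2-regular and connected on 4 vertices, i.e. the cycle C_4. The automorphisms of the 4-cycle are exactly the symmetries of a regular 4-gon: the dihedral group D_4, |D_4| = 8.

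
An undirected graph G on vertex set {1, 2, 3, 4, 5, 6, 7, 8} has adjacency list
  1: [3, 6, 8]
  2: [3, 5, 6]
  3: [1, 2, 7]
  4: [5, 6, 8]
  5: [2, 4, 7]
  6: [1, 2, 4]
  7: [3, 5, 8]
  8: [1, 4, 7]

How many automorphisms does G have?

48

G is 3-regular and bipartite on 2^3 = 8 vertices with girth 4; it is the hypercube graph Q_3. Aut(Q_3) consists of the signed permutations of the 3 coordinate axes: 3! permutations times 2^3 sign flips, so |Aut| = 2^3·3! = 48.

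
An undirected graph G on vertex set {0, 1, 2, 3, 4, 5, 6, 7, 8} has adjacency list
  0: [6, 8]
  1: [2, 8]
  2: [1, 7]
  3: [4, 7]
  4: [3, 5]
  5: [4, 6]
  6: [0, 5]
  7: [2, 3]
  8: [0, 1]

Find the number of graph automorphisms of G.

G is 2-regular and connected on 9 vertices, i.e. the cycle C_9. The automorphisms of the 9-cycle are exactly the symmetries of a regular 9-gon: the dihedral group D_9, |D_9| = 18.

18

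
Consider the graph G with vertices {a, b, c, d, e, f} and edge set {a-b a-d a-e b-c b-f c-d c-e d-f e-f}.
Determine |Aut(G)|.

G is 3-regular and bipartite with parts {b, d, e} and {a, c, f} (each part is independent and every cross-pair is an edge), so G = K_{3,3}. Aut(K_{3,3}) is the wreath product S_3 ≀ Z_2: permute within each part, then optionally swap the parts; |Aut| = 2·(3!)² = 72.

72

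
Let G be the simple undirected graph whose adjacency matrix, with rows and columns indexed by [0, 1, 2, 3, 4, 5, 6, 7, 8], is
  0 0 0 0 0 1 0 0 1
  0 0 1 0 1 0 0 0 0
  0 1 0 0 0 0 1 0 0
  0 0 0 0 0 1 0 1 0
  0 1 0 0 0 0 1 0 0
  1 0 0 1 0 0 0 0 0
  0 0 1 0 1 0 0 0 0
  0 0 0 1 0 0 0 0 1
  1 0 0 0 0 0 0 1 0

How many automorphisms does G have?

G has two connected components, {0, 3, 5, 7, 8} and {1, 2, 4, 6}; each is 2-regular, so G = C_5 ⊔ C_4. No automorphism exchanges components of different sizes, hence Aut(G) is the direct product D_4 × D_5, order 80.

80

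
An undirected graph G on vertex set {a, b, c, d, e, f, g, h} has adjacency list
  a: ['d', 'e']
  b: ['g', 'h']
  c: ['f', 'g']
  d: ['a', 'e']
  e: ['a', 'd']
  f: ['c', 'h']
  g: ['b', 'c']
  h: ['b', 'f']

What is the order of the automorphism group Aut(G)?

60

G has two connected components, {b, c, f, g, h} and {a, d, e}; each is 2-regular, so G = C_5 ⊔ C_3. The components are non-isomorphic (different sizes), so Aut(G) = Aut(C_5) × Aut(C_3) = D_5 × D_3 of order 10·6 = 60.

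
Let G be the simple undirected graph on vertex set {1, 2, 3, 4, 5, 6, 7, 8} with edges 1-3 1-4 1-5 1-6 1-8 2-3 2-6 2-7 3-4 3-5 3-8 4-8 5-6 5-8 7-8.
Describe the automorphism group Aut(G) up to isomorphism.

the trivial group

The degree sequence is [5, 3, 5, 3, 4, 3, 2, 5]. Checking the degree-preserving permutations of the vertex set shows that none except the identity preserves every edge, so Aut(G) is trivial.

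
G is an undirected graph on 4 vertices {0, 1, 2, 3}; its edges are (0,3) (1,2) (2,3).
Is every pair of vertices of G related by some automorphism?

No

Automorphisms preserve degree, but G has vertices of degree 1 and vertices of degree 2; no automorphism maps one to the other, so G is not vertex-transitive.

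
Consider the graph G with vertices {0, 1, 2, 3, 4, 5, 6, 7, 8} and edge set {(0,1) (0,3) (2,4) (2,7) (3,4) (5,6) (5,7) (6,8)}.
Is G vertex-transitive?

No

Automorphisms preserve degree, but G has vertices of degree 1 and vertices of degree 2; no automorphism maps one to the other, so G is not vertex-transitive.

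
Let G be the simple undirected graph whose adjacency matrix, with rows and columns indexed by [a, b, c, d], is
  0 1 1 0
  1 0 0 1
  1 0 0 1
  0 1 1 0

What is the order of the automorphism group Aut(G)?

G is 2-regular and bipartite on 2^2 = 4 vertices with girth 4; it is the hypercube graph Q_2. Aut(Q_2) consists of the signed permutations of the 2 coordinate axes: 2! permutations times 2^2 sign flips, so |Aut| = 2^2·2! = 8.

8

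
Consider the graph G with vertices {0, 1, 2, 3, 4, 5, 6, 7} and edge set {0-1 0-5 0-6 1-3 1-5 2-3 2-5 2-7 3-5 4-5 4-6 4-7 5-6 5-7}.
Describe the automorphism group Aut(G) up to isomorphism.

D_7

Vertex 5 is the unique vertex of degree 7; the remaining 7 vertices each have degree 3 and induce a cycle, so G is the wheel on 8 vertices with hub 5. With the hub fixed, the remaining symmetry is that of the rim cycle C_7, giving the dihedral group D_7.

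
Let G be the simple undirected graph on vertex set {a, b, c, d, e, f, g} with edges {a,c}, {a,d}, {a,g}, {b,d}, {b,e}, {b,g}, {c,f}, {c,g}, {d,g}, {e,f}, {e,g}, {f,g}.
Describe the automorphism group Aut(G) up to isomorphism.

D_6

Vertex g is the unique vertex of degree 6; the remaining 6 vertices each have degree 3 and induce a cycle, so G is the wheel on 7 vertices with hub g. Every automorphism fixes the hub and acts on the rim 6-cycle, so Aut(G) ≅ Aut(C_6) = D_6 of order 12.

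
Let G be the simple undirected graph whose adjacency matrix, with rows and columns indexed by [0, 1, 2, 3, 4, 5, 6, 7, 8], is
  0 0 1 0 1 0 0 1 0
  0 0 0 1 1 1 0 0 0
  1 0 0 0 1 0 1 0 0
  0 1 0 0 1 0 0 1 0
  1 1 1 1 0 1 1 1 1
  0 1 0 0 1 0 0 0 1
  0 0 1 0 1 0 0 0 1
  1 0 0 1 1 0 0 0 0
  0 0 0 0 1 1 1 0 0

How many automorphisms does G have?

16

Vertex 4 is the unique vertex of degree 8; the remaining 8 vertices each have degree 3 and induce a cycle, so G is the wheel on 9 vertices with hub 4. With the hub fixed, the remaining symmetry is that of the rim cycle C_8, giving the dihedral group D_8.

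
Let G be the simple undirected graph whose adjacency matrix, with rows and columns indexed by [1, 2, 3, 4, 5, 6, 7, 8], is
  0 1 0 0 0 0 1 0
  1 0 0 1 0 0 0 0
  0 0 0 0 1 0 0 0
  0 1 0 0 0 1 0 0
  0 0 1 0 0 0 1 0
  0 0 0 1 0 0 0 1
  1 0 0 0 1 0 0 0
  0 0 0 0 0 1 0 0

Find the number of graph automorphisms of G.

The degree sequence is [2, 2, 1, 2, 2, 2, 2, 1]; the two degree-1 vertices 3 and 8 are the ends of a path, so G = P_8. The only nontrivial automorphism of a path is the end-to-end reflection, so Aut(G) ≅ Z_2.

2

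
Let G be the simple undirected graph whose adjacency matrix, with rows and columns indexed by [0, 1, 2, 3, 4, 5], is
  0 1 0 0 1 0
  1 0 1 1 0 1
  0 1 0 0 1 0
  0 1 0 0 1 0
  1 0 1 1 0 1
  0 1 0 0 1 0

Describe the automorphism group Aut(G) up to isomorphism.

S_2 × S_4

The vertices split by degree into {1, 4} (degree 4) and {0, 2, 3, 5} (degree 2); every edge runs between the two parts, so G is the complete bipartite graph K_{2,4}. The parts have unequal sizes, so no automorphism swaps them; each part is permuted independently, giving S_2 × S_4 of order 2!·4! = 48.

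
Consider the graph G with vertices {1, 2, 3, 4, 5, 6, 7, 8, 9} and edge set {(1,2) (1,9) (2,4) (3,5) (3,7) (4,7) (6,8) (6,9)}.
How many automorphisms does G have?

The degree sequence is [2, 2, 2, 2, 1, 2, 2, 1, 2]; the two degree-1 vertices 5 and 8 are the ends of a path, so G = P_9. The only nontrivial automorphism of a path is the end-to-end reflection, so Aut(G) ≅ Z_2.

2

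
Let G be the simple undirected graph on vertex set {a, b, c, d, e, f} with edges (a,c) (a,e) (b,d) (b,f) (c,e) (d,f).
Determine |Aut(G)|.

72

G has two connected components, {b, d, f} and {a, c, e}; each is 2-regular, so G = C_3 ⊔ C_3. Aut of a disjoint union of two copies of C_3 is the wreath product D_3 ≀ Z_2, of order 2·6² = 72.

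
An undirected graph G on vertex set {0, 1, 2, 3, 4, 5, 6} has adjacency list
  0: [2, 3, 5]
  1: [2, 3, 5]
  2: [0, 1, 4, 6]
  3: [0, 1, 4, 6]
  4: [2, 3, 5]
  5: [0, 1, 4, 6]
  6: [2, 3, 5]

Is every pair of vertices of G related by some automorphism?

No

Automorphisms preserve degree, but G has vertices of degree 3 and vertices of degree 4; no automorphism maps one to the other, so G is not vertex-transitive.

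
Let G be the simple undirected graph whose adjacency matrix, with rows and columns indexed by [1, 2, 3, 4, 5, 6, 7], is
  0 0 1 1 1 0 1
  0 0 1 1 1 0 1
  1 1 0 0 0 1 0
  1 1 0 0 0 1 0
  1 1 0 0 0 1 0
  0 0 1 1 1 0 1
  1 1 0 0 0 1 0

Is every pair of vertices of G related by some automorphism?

Automorphisms preserve degree, but G has vertices of degree 3 and vertices of degree 4; no automorphism maps one to the other, so G is not vertex-transitive.

No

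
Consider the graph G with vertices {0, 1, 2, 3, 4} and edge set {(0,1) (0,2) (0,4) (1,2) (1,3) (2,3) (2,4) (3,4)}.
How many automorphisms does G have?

8

Vertex 2 is the unique vertex of degree 4; the remaining 4 vertices each have degree 3 and induce a cycle, so G is the wheel on 5 vertices with hub 2. Every automorphism fixes the hub and acts on the rim 4-cycle, so Aut(G) ≅ Aut(C_4) = D_4 of order 8.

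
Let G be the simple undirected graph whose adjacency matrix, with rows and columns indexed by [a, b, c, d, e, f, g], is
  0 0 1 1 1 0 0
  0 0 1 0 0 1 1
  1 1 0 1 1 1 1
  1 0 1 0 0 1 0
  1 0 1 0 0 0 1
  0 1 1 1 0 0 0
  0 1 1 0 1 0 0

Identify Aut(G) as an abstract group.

Vertex c is the unique vertex of degree 6; the remaining 6 vertices each have degree 3 and induce a cycle, so G is the wheel on 7 vertices with hub c. Every automorphism fixes the hub and acts on the rim 6-cycle, so Aut(G) ≅ Aut(C_6) = D_6 of order 12.

the dihedral group of order 12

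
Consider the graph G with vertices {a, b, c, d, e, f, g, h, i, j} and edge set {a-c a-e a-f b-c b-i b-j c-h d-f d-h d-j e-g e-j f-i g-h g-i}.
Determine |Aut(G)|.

G is 3-regular on 10 vertices with no triangles and no 4-cycles (girth 5): this is the Petersen graph. It is a classical fact that the Petersen graph has automorphism group S_5 (order 120), arising from its description as the Kneser graph K(5,2).

120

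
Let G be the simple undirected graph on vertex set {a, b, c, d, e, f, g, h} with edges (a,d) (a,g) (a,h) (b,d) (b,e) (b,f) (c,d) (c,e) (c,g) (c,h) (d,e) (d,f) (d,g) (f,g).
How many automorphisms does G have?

1

The degree sequence is [3, 3, 4, 6, 3, 3, 4, 2]. Checking the degree-preserving permutations of the vertex set shows that none except the identity preserves every edge, so Aut(G) is trivial.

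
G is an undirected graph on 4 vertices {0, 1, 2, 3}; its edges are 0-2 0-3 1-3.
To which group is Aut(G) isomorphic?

The degree sequence is [2, 1, 1, 2]; the two degree-1 vertices 1 and 2 are the ends of a path, so G = P_4. The only nontrivial automorphism of a path is the end-to-end reflection, so Aut(G) ≅ Z_2.

C_2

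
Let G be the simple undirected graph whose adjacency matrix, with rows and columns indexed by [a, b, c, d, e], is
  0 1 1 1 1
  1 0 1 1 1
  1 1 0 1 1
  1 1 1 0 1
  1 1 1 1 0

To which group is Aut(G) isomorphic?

S_5

All 5 vertices are pairwise adjacent: G = K_5. Any permutation of the 5 vertices preserves K_5, so Aut(K_5) = S_5 of order 5! = 120.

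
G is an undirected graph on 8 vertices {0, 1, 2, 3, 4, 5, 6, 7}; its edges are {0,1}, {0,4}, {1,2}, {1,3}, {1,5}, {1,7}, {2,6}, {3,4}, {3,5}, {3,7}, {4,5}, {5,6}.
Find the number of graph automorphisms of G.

1

The degree sequence is [2, 5, 2, 4, 3, 4, 2, 2]. Checking the degree-preserving permutations of the vertex set shows that none except the identity preserves every edge, so Aut(G) is trivial.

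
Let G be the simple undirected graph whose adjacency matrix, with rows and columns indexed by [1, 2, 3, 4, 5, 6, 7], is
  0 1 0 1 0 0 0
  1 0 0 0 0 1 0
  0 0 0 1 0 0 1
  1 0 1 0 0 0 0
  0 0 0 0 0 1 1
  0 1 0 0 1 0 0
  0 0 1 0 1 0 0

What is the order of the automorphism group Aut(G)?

14

G is 2-regular and connected on 7 vertices, i.e. the cycle C_7. C_7 has 7 rotations and 7 reflections, so Aut(C_7) ≅ D_7 of order 14.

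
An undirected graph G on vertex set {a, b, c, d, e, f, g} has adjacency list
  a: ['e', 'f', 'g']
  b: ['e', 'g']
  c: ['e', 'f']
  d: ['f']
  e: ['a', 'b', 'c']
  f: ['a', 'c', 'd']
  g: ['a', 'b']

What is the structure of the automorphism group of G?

the trivial group

The degree sequence is [3, 2, 2, 1, 3, 3, 2]. Checking the degree-preserving permutations of the vertex set shows that none except the identity preserves every edge, so Aut(G) is trivial.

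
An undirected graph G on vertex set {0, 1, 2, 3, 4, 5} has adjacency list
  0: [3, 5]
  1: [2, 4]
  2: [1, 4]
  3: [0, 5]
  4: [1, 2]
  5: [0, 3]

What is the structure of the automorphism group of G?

D_3 ≀ Z_2

G has two connected components, {1, 2, 4} and {0, 3, 5}; each is 2-regular, so G = C_3 ⊔ C_3. With two isomorphic components, Aut(G) = Aut(C_3) ≀ S_2 = (D_3 × D_3) ⋊ Z_2: permute each cycle by D_3, then optionally swap the two cycles. Order 2·(2·3)² = 72.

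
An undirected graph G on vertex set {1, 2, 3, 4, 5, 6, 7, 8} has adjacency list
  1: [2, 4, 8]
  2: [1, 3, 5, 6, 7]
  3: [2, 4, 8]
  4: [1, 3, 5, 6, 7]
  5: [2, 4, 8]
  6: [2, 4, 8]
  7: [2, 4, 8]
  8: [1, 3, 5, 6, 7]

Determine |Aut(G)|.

The vertices split by degree into {2, 4, 8} (degree 5) and {1, 3, 5, 6, 7} (degree 3); every edge runs between the two parts, so G is the complete bipartite graph K_{3,5}. The parts have unequal sizes, so no automorphism swaps them; each part is permuted independently, giving S_5 × S_3 of order 5!·3! = 720.

720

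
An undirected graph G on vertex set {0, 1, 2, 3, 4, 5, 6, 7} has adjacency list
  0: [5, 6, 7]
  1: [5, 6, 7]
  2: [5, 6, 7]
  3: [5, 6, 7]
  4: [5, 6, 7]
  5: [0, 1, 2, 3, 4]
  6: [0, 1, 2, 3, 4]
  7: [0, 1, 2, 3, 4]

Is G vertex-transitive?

No

Automorphisms preserve degree, but G has vertices of degree 3 and vertices of degree 5; no automorphism maps one to the other, so G is not vertex-transitive.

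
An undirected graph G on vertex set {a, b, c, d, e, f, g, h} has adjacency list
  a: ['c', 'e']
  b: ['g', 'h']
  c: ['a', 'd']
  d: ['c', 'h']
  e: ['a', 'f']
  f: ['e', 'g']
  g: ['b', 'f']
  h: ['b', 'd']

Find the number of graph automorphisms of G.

16

G is 2-regular and connected on 8 vertices, i.e. the cycle C_8. C_8 has 8 rotations and 8 reflections, so Aut(C_8) ≅ D_8 of order 16.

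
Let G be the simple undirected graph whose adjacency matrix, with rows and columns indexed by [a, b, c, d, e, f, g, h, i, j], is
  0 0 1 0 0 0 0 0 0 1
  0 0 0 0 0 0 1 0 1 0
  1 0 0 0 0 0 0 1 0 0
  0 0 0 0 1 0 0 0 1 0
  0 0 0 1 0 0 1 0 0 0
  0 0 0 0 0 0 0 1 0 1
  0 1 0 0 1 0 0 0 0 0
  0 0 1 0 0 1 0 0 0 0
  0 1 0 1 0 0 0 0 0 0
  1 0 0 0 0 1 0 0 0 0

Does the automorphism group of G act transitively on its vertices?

G has two connected components, {b, d, e, g, i} and {a, c, f, h, j}; each is 2-regular, so G = C_5 ⊔ C_5. Aut of a disjoint union of two copies of C_5 is the wreath product D_5 ≀ Z_2, of order 2·10² = 200. Under this action every vertex can be carried to every other, so G is vertex-transitive.

Yes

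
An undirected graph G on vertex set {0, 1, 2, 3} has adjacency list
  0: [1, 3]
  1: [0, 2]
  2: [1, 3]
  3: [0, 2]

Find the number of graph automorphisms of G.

8

G is 2-regular and bipartite with parts {1, 3} and {0, 2} (each part is independent and every cross-pair is an edge), so G = K_{2,2}. Aut(K_{2,2}) is the wreath product S_2 ≀ Z_2: permute within each part, then optionally swap the parts; |Aut| = 2·(2!)² = 8.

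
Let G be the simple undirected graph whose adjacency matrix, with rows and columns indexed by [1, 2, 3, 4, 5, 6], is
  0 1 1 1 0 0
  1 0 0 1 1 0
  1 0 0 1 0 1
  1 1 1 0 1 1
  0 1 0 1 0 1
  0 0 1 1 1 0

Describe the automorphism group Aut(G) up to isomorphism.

Vertex 4 is the unique vertex of degree 5; the remaining 5 vertices each have degree 3 and induce a cycle, so G is the wheel on 6 vertices with hub 4. With the hub fixed, the remaining symmetry is that of the rim cycle C_5, giving the dihedral group D_5.

the dihedral group of order 10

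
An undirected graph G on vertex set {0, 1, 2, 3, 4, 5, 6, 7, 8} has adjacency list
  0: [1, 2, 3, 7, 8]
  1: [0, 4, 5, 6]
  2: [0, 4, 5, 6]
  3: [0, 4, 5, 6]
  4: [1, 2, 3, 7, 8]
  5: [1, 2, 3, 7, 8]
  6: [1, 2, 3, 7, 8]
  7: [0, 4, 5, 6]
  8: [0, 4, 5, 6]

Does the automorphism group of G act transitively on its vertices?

Automorphisms preserve degree, but G has vertices of degree 4 and vertices of degree 5; no automorphism maps one to the other, so G is not vertex-transitive.

No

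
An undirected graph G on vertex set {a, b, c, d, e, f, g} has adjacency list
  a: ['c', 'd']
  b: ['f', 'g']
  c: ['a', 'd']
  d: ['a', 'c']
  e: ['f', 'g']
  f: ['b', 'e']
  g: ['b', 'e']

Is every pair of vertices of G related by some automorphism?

No

G has two connected components, {b, e, f, g} and {a, c, d}; each is 2-regular, so G = C_4 ⊔ C_3. The orbit of a under Aut(G) is {a, c, d}, which does not contain b, so G is not vertex-transitive.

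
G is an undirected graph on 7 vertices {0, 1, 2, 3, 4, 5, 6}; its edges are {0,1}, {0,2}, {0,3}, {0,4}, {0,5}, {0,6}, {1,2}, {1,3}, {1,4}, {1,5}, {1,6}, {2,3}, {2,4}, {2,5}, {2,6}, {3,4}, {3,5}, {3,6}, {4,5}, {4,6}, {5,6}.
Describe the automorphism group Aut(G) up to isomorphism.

All 7 vertices are pairwise adjacent: G = K_7. Any permutation of the 7 vertices preserves K_7, so Aut(K_7) = S_7 of order 7! = 5040.

S_7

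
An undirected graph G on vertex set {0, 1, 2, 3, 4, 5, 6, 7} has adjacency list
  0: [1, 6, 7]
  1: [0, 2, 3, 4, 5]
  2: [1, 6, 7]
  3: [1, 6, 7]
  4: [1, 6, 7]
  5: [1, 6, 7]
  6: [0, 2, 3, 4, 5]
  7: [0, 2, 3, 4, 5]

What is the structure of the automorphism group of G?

S_3 × S_5

The vertices split by degree into {1, 6, 7} (degree 5) and {0, 2, 3, 4, 5} (degree 3); every edge runs between the two parts, so G is the complete bipartite graph K_{3,5}. Automorphisms preserve the bipartition setwise (since the parts differ in size) and act as S_3 × S_5 within it; |Aut| = 720.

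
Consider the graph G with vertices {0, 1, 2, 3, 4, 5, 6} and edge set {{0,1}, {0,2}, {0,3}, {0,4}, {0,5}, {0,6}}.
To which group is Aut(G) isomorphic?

Vertex 0 has degree 6 and every other vertex has degree 1, so G is the star K_{1,6} with centre 0. The 6 leaves are pairwise interchangeable while the centre is fixed, giving Aut(G) = S_6.

the symmetric group on 6 letters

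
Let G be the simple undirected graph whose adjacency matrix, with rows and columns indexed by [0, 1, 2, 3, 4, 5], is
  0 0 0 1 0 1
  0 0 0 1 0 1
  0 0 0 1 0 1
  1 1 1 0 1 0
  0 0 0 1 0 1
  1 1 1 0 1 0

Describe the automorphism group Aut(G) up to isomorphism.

S_2 × S_4

The vertices split by degree into {3, 5} (degree 4) and {0, 1, 2, 4} (degree 2); every edge runs between the two parts, so G is the complete bipartite graph K_{2,4}. The parts have unequal sizes, so no automorphism swaps them; each part is permuted independently, giving S_2 × S_4 of order 2!·4! = 48.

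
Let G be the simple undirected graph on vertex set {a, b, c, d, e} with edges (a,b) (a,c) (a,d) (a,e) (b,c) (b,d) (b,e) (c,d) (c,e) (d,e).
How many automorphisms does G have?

All 5 vertices are pairwise adjacent: G = K_5. Every bijection on the vertex set is an automorphism of K_5; hence Aut(K_5) ≅ S_5, order 120.

120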